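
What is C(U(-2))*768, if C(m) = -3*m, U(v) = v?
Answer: 4608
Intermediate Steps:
C(U(-2))*768 = -3*(-2)*768 = 6*768 = 4608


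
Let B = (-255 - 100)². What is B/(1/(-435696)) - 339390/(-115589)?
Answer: -6346828824228210/115589 ≈ -5.4909e+10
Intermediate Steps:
B = 126025 (B = (-355)² = 126025)
B/(1/(-435696)) - 339390/(-115589) = 126025/(1/(-435696)) - 339390/(-115589) = 126025/(-1/435696) - 339390*(-1/115589) = 126025*(-435696) + 339390/115589 = -54908588400 + 339390/115589 = -6346828824228210/115589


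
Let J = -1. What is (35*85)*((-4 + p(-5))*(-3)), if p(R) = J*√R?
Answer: 35700 + 8925*I*√5 ≈ 35700.0 + 19957.0*I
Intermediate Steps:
p(R) = -√R
(35*85)*((-4 + p(-5))*(-3)) = (35*85)*((-4 - √(-5))*(-3)) = 2975*((-4 - I*√5)*(-3)) = 2975*(12 + 3*I*√5) = 35700 + 8925*I*√5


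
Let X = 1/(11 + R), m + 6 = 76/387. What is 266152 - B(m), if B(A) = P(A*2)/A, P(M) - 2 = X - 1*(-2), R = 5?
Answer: 9564463427/35936 ≈ 2.6615e+5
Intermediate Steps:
m = -2246/387 (m = -6 + 76/387 = -2246/387 ≈ -5.8036)
X = 1/16 (X = 1/(11 + 5) = 1/16 ≈ 0.062500)
P(M) = 65/16 (P(M) = 2 + (1/16 - 1*(-2)) = 2 + (1/16 + 2) = 2 + 33/16 = 65/16)
B(A) = 65/(16*A)
266152 - B(m) = 266152 - 65/(16*(-2246/387)) = 266152 - 65*(-387)/(16*2246) = 266152 - 1*(-25155/35936) = 266152 + 25155/35936 = 9564463427/35936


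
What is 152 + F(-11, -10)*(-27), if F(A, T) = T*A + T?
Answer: -2548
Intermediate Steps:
F(A, T) = T + A*T (F(A, T) = A*T + T = T + A*T)
152 + F(-11, -10)*(-27) = 152 - 10*(1 - 11)*(-27) = 152 - 10*(-10)*(-27) = 152 + 100*(-27) = 152 - 2700 = -2548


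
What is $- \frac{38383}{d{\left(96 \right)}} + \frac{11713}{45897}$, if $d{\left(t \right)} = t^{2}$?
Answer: $- \frac{551239181}{140995584} \approx -3.9096$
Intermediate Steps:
$- \frac{38383}{d{\left(96 \right)}} + \frac{11713}{45897} = - \frac{38383}{96^{2}} + \frac{11713}{45897} = - \frac{38383}{9216} + 11713 \cdot \frac{1}{45897} = \left(-38383\right) \frac{1}{9216} + \frac{11713}{45897} = - \frac{38383}{9216} + \frac{11713}{45897} = - \frac{551239181}{140995584}$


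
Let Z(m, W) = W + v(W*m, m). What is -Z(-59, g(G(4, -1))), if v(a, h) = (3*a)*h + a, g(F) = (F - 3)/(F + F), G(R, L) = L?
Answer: -20770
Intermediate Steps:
g(F) = (-3 + F)/(2*F) (g(F) = (-3 + F)/((2*F)) = (-3 + F)*(1/(2*F)) = (-3 + F)/(2*F))
v(a, h) = a + 3*a*h (v(a, h) = 3*a*h + a = a + 3*a*h)
Z(m, W) = W + W*m*(1 + 3*m) (Z(m, W) = W + (W*m)*(1 + 3*m) = W + W*m*(1 + 3*m))
-Z(-59, g(G(4, -1))) = -(½)*(-3 - 1)/(-1)*(1 - 59*(1 + 3*(-59))) = -(½)*(-1)*(-4)*(1 - 59*(1 - 177)) = -2*(1 - 59*(-176)) = -2*(1 + 10384) = -2*10385 = -1*20770 = -20770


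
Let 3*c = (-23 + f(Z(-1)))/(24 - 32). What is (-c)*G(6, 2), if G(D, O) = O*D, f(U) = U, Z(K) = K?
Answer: -12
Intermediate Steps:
G(D, O) = D*O
c = 1 (c = ((-23 - 1)/(24 - 32))/3 = (-24/(-8))/3 = (-24*(-⅛))/3 = (⅓)*3 = 1)
(-c)*G(6, 2) = (-1*1)*(6*2) = -1*12 = -12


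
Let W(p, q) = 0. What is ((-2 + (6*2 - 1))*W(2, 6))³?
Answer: 0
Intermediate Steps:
((-2 + (6*2 - 1))*W(2, 6))³ = ((-2 + (6*2 - 1))*0)³ = ((-2 + (12 - 1))*0)³ = ((-2 + 11)*0)³ = (9*0)³ = 0³ = 0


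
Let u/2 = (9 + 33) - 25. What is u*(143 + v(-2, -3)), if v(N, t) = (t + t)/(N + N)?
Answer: 4913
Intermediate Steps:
v(N, t) = t/N (v(N, t) = (2*t)/((2*N)) = (2*t)*(1/(2*N)) = t/N)
u = 34 (u = 2*((9 + 33) - 25) = 2*(42 - 25) = 2*17 = 34)
u*(143 + v(-2, -3)) = 34*(143 - 3/(-2)) = 34*(143 - 3*(-1/2)) = 34*(143 + 3/2) = 34*(289/2) = 4913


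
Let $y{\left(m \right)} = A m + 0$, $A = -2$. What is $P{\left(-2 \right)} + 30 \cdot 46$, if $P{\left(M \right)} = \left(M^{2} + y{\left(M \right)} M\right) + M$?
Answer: $1374$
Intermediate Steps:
$y{\left(m \right)} = - 2 m$ ($y{\left(m \right)} = - 2 m + 0 = - 2 m$)
$P{\left(M \right)} = M - M^{2}$ ($P{\left(M \right)} = \left(M^{2} + - 2 M M\right) + M = \left(M^{2} - 2 M^{2}\right) + M = - M^{2} + M = M - M^{2}$)
$P{\left(-2 \right)} + 30 \cdot 46 = - 2 \left(1 - -2\right) + 30 \cdot 46 = - 2 \left(1 + 2\right) + 1380 = \left(-2\right) 3 + 1380 = -6 + 1380 = 1374$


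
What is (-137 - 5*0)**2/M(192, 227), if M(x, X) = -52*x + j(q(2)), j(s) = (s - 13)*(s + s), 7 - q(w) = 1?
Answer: -18769/10068 ≈ -1.8642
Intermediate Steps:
q(w) = 6 (q(w) = 7 - 1*1 = 7 - 1 = 6)
j(s) = 2*s*(-13 + s) (j(s) = (-13 + s)*(2*s) = 2*s*(-13 + s))
M(x, X) = -84 - 52*x (M(x, X) = -52*x + 2*6*(-13 + 6) = -52*x + 2*6*(-7) = -52*x - 84 = -84 - 52*x)
(-137 - 5*0)**2/M(192, 227) = (-137 - 5*0)**2/(-84 - 52*192) = (-137 + 0)**2/(-84 - 9984) = (-137)**2/(-10068) = 18769*(-1/10068) = -18769/10068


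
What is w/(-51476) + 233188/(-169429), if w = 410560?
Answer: -20391088932/2180381801 ≈ -9.3521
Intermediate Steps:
w/(-51476) + 233188/(-169429) = 410560/(-51476) + 233188/(-169429) = 410560*(-1/51476) + 233188*(-1/169429) = -102640/12869 - 233188/169429 = -20391088932/2180381801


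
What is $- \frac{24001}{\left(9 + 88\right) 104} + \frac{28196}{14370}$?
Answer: $- \frac{30226561}{72482280} \approx -0.41702$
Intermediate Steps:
$- \frac{24001}{\left(9 + 88\right) 104} + \frac{28196}{14370} = - \frac{24001}{97 \cdot 104} + 28196 \cdot \frac{1}{14370} = - \frac{24001}{10088} + \frac{14098}{7185} = - \frac{30226561}{72482280}$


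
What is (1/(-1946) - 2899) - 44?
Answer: -5727079/1946 ≈ -2943.0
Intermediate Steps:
(1/(-1946) - 2899) - 44 = (-1/1946 - 2899) - 44 = -5641455/1946 - 44 = -5727079/1946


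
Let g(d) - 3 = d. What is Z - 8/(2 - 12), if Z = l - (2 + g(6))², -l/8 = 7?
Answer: -881/5 ≈ -176.20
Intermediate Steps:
l = -56 (l = -8*7 = -56)
g(d) = 3 + d
Z = -177 (Z = -56 - (2 + (3 + 6))² = -56 - (2 + 9)² = -56 - 1*11² = -56 - 1*121 = -56 - 121 = -177)
Z - 8/(2 - 12) = -177 - 8/(2 - 12) = -177 - 8/(-10) = -177 - 8*(-⅒) = -177 + ⅘ = -881/5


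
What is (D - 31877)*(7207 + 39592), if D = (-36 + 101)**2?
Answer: -1294085948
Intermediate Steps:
D = 4225 (D = 65**2 = 4225)
(D - 31877)*(7207 + 39592) = (4225 - 31877)*(7207 + 39592) = -27652*46799 = -1294085948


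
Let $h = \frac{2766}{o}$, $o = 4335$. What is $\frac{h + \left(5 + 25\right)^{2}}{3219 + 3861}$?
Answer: $\frac{11029}{86700} \approx 0.12721$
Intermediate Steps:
$h = \frac{922}{1445}$ ($h = \frac{2766}{4335} = 2766 \cdot \frac{1}{4335} = \frac{922}{1445} \approx 0.63806$)
$\frac{h + \left(5 + 25\right)^{2}}{3219 + 3861} = \frac{\frac{922}{1445} + \left(5 + 25\right)^{2}}{3219 + 3861} = \frac{\frac{922}{1445} + 30^{2}}{7080} = \left(\frac{922}{1445} + 900\right) \frac{1}{7080} = \frac{1301422}{1445} \cdot \frac{1}{7080} = \frac{11029}{86700}$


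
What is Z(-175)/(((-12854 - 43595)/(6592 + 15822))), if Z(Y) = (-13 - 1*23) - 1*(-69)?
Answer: -739662/56449 ≈ -13.103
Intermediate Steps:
Z(Y) = 33 (Z(Y) = (-13 - 23) + 69 = -36 + 69 = 33)
Z(-175)/(((-12854 - 43595)/(6592 + 15822))) = 33/(((-12854 - 43595)/(6592 + 15822))) = 33/((-56449/22414)) = 33/((-56449*1/22414)) = 33/(-56449/22414) = 33*(-22414/56449) = -739662/56449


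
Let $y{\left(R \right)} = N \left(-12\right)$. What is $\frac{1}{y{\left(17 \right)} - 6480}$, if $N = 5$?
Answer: $- \frac{1}{6540} \approx -0.00015291$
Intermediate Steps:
$y{\left(R \right)} = -60$ ($y{\left(R \right)} = 5 \left(-12\right) = -60$)
$\frac{1}{y{\left(17 \right)} - 6480} = \frac{1}{-60 - 6480} = \frac{1}{-6540} = - \frac{1}{6540}$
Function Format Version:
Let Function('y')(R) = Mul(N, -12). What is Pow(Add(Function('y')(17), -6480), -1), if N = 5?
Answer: Rational(-1, 6540) ≈ -0.00015291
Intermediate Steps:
Function('y')(R) = -60 (Function('y')(R) = Mul(5, -12) = -60)
Pow(Add(Function('y')(17), -6480), -1) = Pow(Add(-60, -6480), -1) = Pow(-6540, -1) = Rational(-1, 6540)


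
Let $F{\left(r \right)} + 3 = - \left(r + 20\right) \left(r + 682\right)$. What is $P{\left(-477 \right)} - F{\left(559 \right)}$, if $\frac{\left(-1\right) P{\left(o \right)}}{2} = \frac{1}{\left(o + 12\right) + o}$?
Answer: $\frac{338433283}{471} \approx 7.1854 \cdot 10^{5}$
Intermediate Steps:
$P{\left(o \right)} = - \frac{2}{12 + 2 o}$ ($P{\left(o \right)} = - \frac{2}{\left(o + 12\right) + o} = - \frac{2}{\left(12 + o\right) + o} = - \frac{2}{12 + 2 o}$)
$F{\left(r \right)} = -3 - \left(20 + r\right) \left(682 + r\right)$ ($F{\left(r \right)} = -3 - \left(r + 20\right) \left(r + 682\right) = -3 - \left(20 + r\right) \left(682 + r\right)$)
$P{\left(-477 \right)} - F{\left(559 \right)} = - \frac{1}{6 - 477} - \left(-13643 - 559^{2} - 392418\right) = - \frac{1}{-471} - \left(-13643 - 312481 - 392418\right) = \left(-1\right) \left(- \frac{1}{471}\right) - \left(-13643 - 312481 - 392418\right) = \frac{1}{471} - -718542 = \frac{1}{471} + 718542 = \frac{338433283}{471}$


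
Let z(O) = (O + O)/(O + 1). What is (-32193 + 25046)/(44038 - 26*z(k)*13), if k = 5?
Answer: -3063/18632 ≈ -0.16439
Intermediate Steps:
z(O) = 2*O/(1 + O) (z(O) = (2*O)/(1 + O) = 2*O/(1 + O))
(-32193 + 25046)/(44038 - 26*z(k)*13) = (-32193 + 25046)/(44038 - 52*5/(1 + 5)*13) = -7147/(44038 - 52*5/6*13) = -7147/(44038 - 26*5/3*13) = -7147/(44038 - 130/3*13) = -7147/(44038 - 1690/3) = -7147/130424/3 = -7147*3/130424 = -3063/18632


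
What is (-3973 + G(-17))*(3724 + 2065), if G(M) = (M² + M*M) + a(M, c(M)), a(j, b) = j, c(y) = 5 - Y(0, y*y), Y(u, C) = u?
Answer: -19752068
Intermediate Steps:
c(y) = 5 (c(y) = 5 - 1*0 = 5 + 0 = 5)
G(M) = M + 2*M² (G(M) = (M² + M*M) + M = (M² + M²) + M = 2*M² + M = M + 2*M²)
(-3973 + G(-17))*(3724 + 2065) = (-3973 - 17*(1 + 2*(-17)))*(3724 + 2065) = (-3973 - 17*(1 - 34))*5789 = (-3973 - 17*(-33))*5789 = (-3973 + 561)*5789 = -3412*5789 = -19752068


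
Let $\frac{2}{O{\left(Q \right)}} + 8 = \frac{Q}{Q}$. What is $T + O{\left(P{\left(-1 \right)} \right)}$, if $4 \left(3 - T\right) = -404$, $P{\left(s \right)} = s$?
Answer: $\frac{726}{7} \approx 103.71$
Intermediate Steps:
$T = 104$ ($T = 3 - -101 = 3 + 101 = 104$)
$O{\left(Q \right)} = - \frac{2}{7}$ ($O{\left(Q \right)} = \frac{2}{-8 + \frac{Q}{Q}} = \frac{2}{-8 + 1} = \frac{2}{-7} = 2 \left(- \frac{1}{7}\right) = - \frac{2}{7}$)
$T + O{\left(P{\left(-1 \right)} \right)} = 104 - \frac{2}{7} = \frac{726}{7}$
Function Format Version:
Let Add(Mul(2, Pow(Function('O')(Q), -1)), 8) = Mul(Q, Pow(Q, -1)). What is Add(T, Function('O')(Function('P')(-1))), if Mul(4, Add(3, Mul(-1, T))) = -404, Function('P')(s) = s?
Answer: Rational(726, 7) ≈ 103.71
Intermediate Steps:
T = 104 (T = Add(3, Mul(Rational(-1, 4), -404)) = Add(3, 101) = 104)
Function('O')(Q) = Rational(-2, 7) (Function('O')(Q) = Mul(2, Pow(Add(-8, Mul(Q, Pow(Q, -1))), -1)) = Mul(2, Pow(Add(-8, 1), -1)) = Mul(2, Pow(-7, -1)) = Mul(2, Rational(-1, 7)) = Rational(-2, 7))
Add(T, Function('O')(Function('P')(-1))) = Add(104, Rational(-2, 7)) = Rational(726, 7)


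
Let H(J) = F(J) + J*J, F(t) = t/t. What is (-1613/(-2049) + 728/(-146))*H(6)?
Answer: -23239219/149577 ≈ -155.37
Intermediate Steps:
F(t) = 1
H(J) = 1 + J² (H(J) = 1 + J*J = 1 + J²)
(-1613/(-2049) + 728/(-146))*H(6) = (-1613/(-2049) + 728/(-146))*(1 + 6²) = (-1613*(-1/2049) + 728*(-1/146))*(1 + 36) = (1613/2049 - 364/73)*37 = -628087/149577*37 = -23239219/149577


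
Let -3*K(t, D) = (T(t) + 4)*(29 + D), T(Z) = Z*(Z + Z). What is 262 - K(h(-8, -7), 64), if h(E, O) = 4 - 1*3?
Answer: 448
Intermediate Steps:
h(E, O) = 1 (h(E, O) = 4 - 3 = 1)
T(Z) = 2*Z² (T(Z) = Z*(2*Z) = 2*Z²)
K(t, D) = -(4 + 2*t²)*(29 + D)/3 (K(t, D) = -(2*t² + 4)*(29 + D)/3 = -(4 + 2*t²)*(29 + D)/3)
262 - K(h(-8, -7), 64) = 262 - (-116/3 - 58/3*1² - 4/3*64 - ⅔*64*1²) = 262 - (-116/3 - 58/3*1 - 256/3 - ⅔*64*1) = 262 - (-116/3 - 58/3 - 256/3 - 128/3) = 262 - 1*(-186) = 262 + 186 = 448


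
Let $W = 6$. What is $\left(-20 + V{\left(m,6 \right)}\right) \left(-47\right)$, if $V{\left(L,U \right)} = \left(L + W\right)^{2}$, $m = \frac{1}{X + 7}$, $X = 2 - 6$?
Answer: $- \frac{8507}{9} \approx -945.22$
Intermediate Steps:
$X = -4$ ($X = 2 - 6 = -4$)
$m = \frac{1}{3}$ ($m = \frac{1}{-4 + 7} = \frac{1}{3} \approx 0.33333$)
$V{\left(L,U \right)} = \left(6 + L\right)^{2}$ ($V{\left(L,U \right)} = \left(L + 6\right)^{2} = \left(6 + L\right)^{2}$)
$\left(-20 + V{\left(m,6 \right)}\right) \left(-47\right) = \left(-20 + \left(6 + \frac{1}{3}\right)^{2}\right) \left(-47\right) = \left(-20 + \left(\frac{19}{3}\right)^{2}\right) \left(-47\right) = \left(-20 + \frac{361}{9}\right) \left(-47\right) = \frac{181}{9} \left(-47\right) = - \frac{8507}{9}$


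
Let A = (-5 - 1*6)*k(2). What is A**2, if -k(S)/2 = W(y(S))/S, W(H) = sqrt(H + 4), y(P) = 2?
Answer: 726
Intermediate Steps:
W(H) = sqrt(4 + H)
k(S) = -2*sqrt(6)/S (k(S) = -2*sqrt(4 + 2)/S = -2*sqrt(6)/S)
A = 11*sqrt(6) (A = (-5 - 1*6)*(-2*sqrt(6)/2) = (-5 - 6)*(-2*sqrt(6)*1/2) = -(-11)*sqrt(6) = 11*sqrt(6) ≈ 26.944)
A**2 = (11*sqrt(6))**2 = 726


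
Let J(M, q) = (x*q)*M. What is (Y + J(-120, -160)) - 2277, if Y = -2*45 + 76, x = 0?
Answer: -2291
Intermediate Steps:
Y = -14 (Y = -90 + 76 = -14)
J(M, q) = 0 (J(M, q) = (0*q)*M = 0*M = 0)
(Y + J(-120, -160)) - 2277 = (-14 + 0) - 2277 = -14 - 2277 = -2291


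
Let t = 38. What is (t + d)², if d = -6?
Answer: 1024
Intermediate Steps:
(t + d)² = (38 - 6)² = 32² = 1024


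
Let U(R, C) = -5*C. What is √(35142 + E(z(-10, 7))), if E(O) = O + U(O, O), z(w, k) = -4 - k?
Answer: √35186 ≈ 187.58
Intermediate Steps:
E(O) = -4*O (E(O) = O - 5*O = -4*O)
√(35142 + E(z(-10, 7))) = √(35142 - 4*(-4 - 1*7)) = √(35142 - 4*(-4 - 7)) = √(35142 - 4*(-11)) = √(35142 + 44) = √35186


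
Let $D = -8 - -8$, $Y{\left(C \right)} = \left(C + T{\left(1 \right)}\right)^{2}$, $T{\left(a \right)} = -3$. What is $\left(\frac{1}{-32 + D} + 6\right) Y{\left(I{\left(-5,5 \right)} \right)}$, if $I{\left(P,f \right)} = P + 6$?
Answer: $\frac{191}{8} \approx 23.875$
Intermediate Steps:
$I{\left(P,f \right)} = 6 + P$
$Y{\left(C \right)} = \left(-3 + C\right)^{2}$ ($Y{\left(C \right)} = \left(C - 3\right)^{2} = \left(-3 + C\right)^{2}$)
$D = 0$ ($D = -8 + 8 = 0$)
$\left(\frac{1}{-32 + D} + 6\right) Y{\left(I{\left(-5,5 \right)} \right)} = \left(\frac{1}{-32 + 0} + 6\right) \left(-3 + \left(6 - 5\right)\right)^{2} = \left(\frac{1}{-32} + 6\right) \left(-3 + 1\right)^{2} = \left(- \frac{1}{32} + 6\right) \left(-2\right)^{2} = \frac{191}{32} \cdot 4 = \frac{191}{8}$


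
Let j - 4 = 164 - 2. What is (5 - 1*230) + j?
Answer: -59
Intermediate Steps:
j = 166 (j = 4 + (164 - 2) = 4 + 162 = 166)
(5 - 1*230) + j = (5 - 1*230) + 166 = (5 - 230) + 166 = -225 + 166 = -59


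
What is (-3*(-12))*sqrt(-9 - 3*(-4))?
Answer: 36*sqrt(3) ≈ 62.354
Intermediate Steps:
(-3*(-12))*sqrt(-9 - 3*(-4)) = 36*sqrt(-9 + 12) = 36*sqrt(3)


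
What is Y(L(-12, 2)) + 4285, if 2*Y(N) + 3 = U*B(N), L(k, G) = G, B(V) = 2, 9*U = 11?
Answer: 77125/18 ≈ 4284.7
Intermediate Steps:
U = 11/9 (U = (⅑)*11 = 11/9 ≈ 1.2222)
Y(N) = -5/18 (Y(N) = -3/2 + ((11/9)*2)/2 = -3/2 + (½)*(22/9) = -3/2 + 11/9 = -5/18)
Y(L(-12, 2)) + 4285 = -5/18 + 4285 = 77125/18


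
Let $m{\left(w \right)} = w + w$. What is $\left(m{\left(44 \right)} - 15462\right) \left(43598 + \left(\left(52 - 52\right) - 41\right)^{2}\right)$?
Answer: $-696119346$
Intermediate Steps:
$m{\left(w \right)} = 2 w$
$\left(m{\left(44 \right)} - 15462\right) \left(43598 + \left(\left(52 - 52\right) - 41\right)^{2}\right) = \left(2 \cdot 44 - 15462\right) \left(43598 + \left(\left(52 - 52\right) - 41\right)^{2}\right) = \left(88 - 15462\right) \left(43598 + \left(0 - 41\right)^{2}\right) = - 15374 \left(43598 + \left(-41\right)^{2}\right) = - 15374 \left(43598 + 1681\right) = \left(-15374\right) 45279 = -696119346$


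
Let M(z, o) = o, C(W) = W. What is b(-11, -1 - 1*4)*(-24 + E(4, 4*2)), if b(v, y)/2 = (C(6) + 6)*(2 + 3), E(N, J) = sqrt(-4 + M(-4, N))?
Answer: -2880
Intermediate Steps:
E(N, J) = sqrt(-4 + N)
b(v, y) = 120 (b(v, y) = 2*((6 + 6)*(2 + 3)) = 2*(12*5) = 2*60 = 120)
b(-11, -1 - 1*4)*(-24 + E(4, 4*2)) = 120*(-24 + sqrt(-4 + 4)) = 120*(-24 + sqrt(0)) = 120*(-24 + 0) = 120*(-24) = -2880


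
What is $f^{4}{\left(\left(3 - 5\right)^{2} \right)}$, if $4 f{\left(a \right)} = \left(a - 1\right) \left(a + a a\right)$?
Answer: $50625$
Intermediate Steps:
$f{\left(a \right)} = \frac{\left(-1 + a\right) \left(a + a^{2}\right)}{4}$ ($f{\left(a \right)} = \frac{\left(a - 1\right) \left(a + a a\right)}{4} = \frac{\left(-1 + a\right) \left(a + a^{2}\right)}{4}$)
$f^{4}{\left(\left(3 - 5\right)^{2} \right)} = \left(\frac{\left(3 - 5\right)^{2} \left(-1 + \left(\left(3 - 5\right)^{2}\right)^{2}\right)}{4}\right)^{4} = \left(\frac{\left(-2\right)^{2} \left(-1 + \left(\left(-2\right)^{2}\right)^{2}\right)}{4}\right)^{4} = \left(\frac{1}{4} \cdot 4 \left(-1 + 4^{2}\right)\right)^{4} = \left(\frac{1}{4} \cdot 4 \left(-1 + 16\right)\right)^{4} = \left(\frac{1}{4} \cdot 4 \cdot 15\right)^{4} = 15^{4} = 50625$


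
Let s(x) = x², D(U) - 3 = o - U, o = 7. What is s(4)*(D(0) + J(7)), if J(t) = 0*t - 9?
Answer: 16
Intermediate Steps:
J(t) = -9 (J(t) = 0 - 9 = -9)
D(U) = 10 - U (D(U) = 3 + (7 - U) = 10 - U)
s(4)*(D(0) + J(7)) = 4²*((10 - 1*0) - 9) = 16*((10 + 0) - 9) = 16*(10 - 9) = 16*1 = 16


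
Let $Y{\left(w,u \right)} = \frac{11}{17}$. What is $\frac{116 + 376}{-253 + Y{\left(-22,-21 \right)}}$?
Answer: $- \frac{1394}{715} \approx -1.9496$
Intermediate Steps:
$Y{\left(w,u \right)} = \frac{11}{17}$ ($Y{\left(w,u \right)} = 11 \cdot \frac{1}{17} = \frac{11}{17}$)
$\frac{116 + 376}{-253 + Y{\left(-22,-21 \right)}} = \frac{116 + 376}{-253 + \frac{11}{17}} = \frac{492}{- \frac{4290}{17}} = 492 \left(- \frac{17}{4290}\right) = - \frac{1394}{715}$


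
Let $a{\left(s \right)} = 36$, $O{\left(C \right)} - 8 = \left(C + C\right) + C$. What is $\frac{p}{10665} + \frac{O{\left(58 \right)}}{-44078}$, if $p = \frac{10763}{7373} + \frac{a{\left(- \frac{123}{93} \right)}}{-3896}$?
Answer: $- \frac{1347997069027}{337587168621474} \approx -0.003993$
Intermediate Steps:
$O{\left(C \right)} = 8 + 3 C$ ($O{\left(C \right)} = 8 + \left(\left(C + C\right) + C\right) = 8 + \left(2 C + C\right) = 8 + 3 C$)
$p = \frac{10416805}{7181302}$ ($p = \frac{10763}{7373} + \frac{36}{-3896} = 10763 \cdot \frac{1}{7373} + 36 \left(- \frac{1}{3896}\right) = \frac{10763}{7373} - \frac{9}{974} = \frac{10416805}{7181302} \approx 1.4505$)
$\frac{p}{10665} + \frac{O{\left(58 \right)}}{-44078} = \frac{10416805}{7181302 \cdot 10665} + \frac{8 + 3 \cdot 58}{-44078} = \frac{10416805}{7181302} \cdot \frac{1}{10665} + \left(8 + 174\right) \left(- \frac{1}{44078}\right) = \frac{2083361}{15317717166} + 182 \left(- \frac{1}{44078}\right) = \frac{2083361}{15317717166} - \frac{91}{22039} = - \frac{1347997069027}{337587168621474}$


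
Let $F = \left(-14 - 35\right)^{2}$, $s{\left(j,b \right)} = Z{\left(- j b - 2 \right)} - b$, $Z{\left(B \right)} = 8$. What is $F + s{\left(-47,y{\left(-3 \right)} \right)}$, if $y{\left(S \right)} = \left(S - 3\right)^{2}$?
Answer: $2373$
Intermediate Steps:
$y{\left(S \right)} = \left(-3 + S\right)^{2}$
$s{\left(j,b \right)} = 8 - b$
$F = 2401$ ($F = \left(-49\right)^{2} = 2401$)
$F + s{\left(-47,y{\left(-3 \right)} \right)} = 2401 + \left(8 - \left(-3 - 3\right)^{2}\right) = 2401 + \left(8 - \left(-6\right)^{2}\right) = 2401 + \left(8 - 36\right) = 2401 - 28 = 2373$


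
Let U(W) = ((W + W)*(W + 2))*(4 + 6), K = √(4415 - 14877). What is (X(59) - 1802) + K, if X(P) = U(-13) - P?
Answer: 999 + I*√10462 ≈ 999.0 + 102.28*I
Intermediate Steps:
K = I*√10462 (K = √(-10462) = I*√10462 ≈ 102.28*I)
U(W) = 20*W*(2 + W) (U(W) = ((2*W)*(2 + W))*10 = (2*W*(2 + W))*10 = 20*W*(2 + W))
X(P) = 2860 - P (X(P) = 20*(-13)*(2 - 13) - P = 20*(-13)*(-11) - P = 2860 - P)
(X(59) - 1802) + K = ((2860 - 1*59) - 1802) + I*√10462 = ((2860 - 59) - 1802) + I*√10462 = (2801 - 1802) + I*√10462 = 999 + I*√10462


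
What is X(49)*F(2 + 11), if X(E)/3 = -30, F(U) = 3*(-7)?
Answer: 1890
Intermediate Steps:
F(U) = -21
X(E) = -90 (X(E) = 3*(-30) = -90)
X(49)*F(2 + 11) = -90*(-21) = 1890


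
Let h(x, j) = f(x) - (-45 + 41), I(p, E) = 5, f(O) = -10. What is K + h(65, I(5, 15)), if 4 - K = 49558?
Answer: -49560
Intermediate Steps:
h(x, j) = -6 (h(x, j) = -10 - (-45 + 41) = -10 - 1*(-4) = -10 + 4 = -6)
K = -49554 (K = 4 - 1*49558 = 4 - 49558 = -49554)
K + h(65, I(5, 15)) = -49554 - 6 = -49560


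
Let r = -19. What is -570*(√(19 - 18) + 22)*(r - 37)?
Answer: 734160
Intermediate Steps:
-570*(√(19 - 18) + 22)*(r - 37) = -570*(√(19 - 18) + 22)*(-19 - 37) = -570*(√1 + 22)*(-56) = -570*(1 + 22)*(-56) = -13110*(-56) = -570*(-1288) = 734160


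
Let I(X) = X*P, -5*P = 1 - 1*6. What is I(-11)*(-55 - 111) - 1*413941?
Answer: -412115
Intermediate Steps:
P = 1 (P = -(1 - 1*6)/5 = -(1 - 6)/5 = -1/5*(-5) = 1)
I(X) = X (I(X) = X*1 = X)
I(-11)*(-55 - 111) - 1*413941 = -11*(-55 - 111) - 1*413941 = -11*(-166) - 413941 = 1826 - 413941 = -412115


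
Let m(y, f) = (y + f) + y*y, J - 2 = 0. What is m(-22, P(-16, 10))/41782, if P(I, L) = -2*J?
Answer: 229/20891 ≈ 0.010962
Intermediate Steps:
J = 2 (J = 2 + 0 = 2)
P(I, L) = -4 (P(I, L) = -2*2 = -4)
m(y, f) = f + y + y**2 (m(y, f) = (f + y) + y**2 = f + y + y**2)
m(-22, P(-16, 10))/41782 = (-4 - 22 + (-22)**2)/41782 = (-4 - 22 + 484)*(1/41782) = 458*(1/41782) = 229/20891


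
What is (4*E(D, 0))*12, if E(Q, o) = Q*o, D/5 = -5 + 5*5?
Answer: 0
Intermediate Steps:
D = 100 (D = 5*(-5 + 5*5) = 5*(-5 + 25) = 5*20 = 100)
(4*E(D, 0))*12 = (4*(100*0))*12 = (4*0)*12 = 0*12 = 0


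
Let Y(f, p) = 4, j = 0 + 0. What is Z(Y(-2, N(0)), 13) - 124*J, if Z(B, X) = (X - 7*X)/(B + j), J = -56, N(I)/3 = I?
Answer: 13849/2 ≈ 6924.5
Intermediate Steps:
j = 0
N(I) = 3*I
Z(B, X) = -6*X/B (Z(B, X) = (X - 7*X)/(B + 0) = (-6*X)/B = -6*X/B)
Z(Y(-2, N(0)), 13) - 124*J = -6*13/4 - 124*(-56) = -6*13*1/4 + 6944 = -39/2 + 6944 = 13849/2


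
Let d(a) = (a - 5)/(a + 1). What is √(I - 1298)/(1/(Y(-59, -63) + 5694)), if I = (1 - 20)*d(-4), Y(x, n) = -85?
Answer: 5609*I*√1355 ≈ 2.0647e+5*I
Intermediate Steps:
d(a) = (-5 + a)/(1 + a)
I = -57 (I = (1 - 20)*((-5 - 4)/(1 - 4)) = -19*(-9)/(-3) = -(-19)*(-9)/3 = -19*3 = -57)
√(I - 1298)/(1/(Y(-59, -63) + 5694)) = √(-57 - 1298)/(1/(-85 + 5694)) = √(-1355)/(1/5609) = (I*√1355)/(1/5609) = (I*√1355)*5609 = 5609*I*√1355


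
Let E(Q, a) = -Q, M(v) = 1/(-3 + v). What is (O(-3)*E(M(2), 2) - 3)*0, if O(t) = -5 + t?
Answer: 0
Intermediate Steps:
(O(-3)*E(M(2), 2) - 3)*0 = ((-5 - 3)*(-1/(-3 + 2)) - 3)*0 = (-(-8)/(-1) - 3)*0 = (-(-8)*(-1) - 3)*0 = (-8*1 - 3)*0 = (-8 - 3)*0 = -11*0 = 0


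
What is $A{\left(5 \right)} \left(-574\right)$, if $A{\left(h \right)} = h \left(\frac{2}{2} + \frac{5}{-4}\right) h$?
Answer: $\frac{7175}{2} \approx 3587.5$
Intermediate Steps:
$A{\left(h \right)} = - \frac{h^{2}}{4}$ ($A{\left(h \right)} = h \left(2 \cdot \frac{1}{2} + 5 \left(- \frac{1}{4}\right)\right) h = h \left(1 - \frac{5}{4}\right) h = h \left(- \frac{1}{4}\right) h = - \frac{h}{4} h = - \frac{h^{2}}{4}$)
$A{\left(5 \right)} \left(-574\right) = - \frac{5^{2}}{4} \left(-574\right) = \left(- \frac{1}{4}\right) 25 \left(-574\right) = \left(- \frac{25}{4}\right) \left(-574\right) = \frac{7175}{2}$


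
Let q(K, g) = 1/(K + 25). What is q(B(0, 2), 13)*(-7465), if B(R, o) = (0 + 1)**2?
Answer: -7465/26 ≈ -287.12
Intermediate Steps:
B(R, o) = 1 (B(R, o) = 1**2 = 1)
q(K, g) = 1/(25 + K)
q(B(0, 2), 13)*(-7465) = -7465/(25 + 1) = -7465/26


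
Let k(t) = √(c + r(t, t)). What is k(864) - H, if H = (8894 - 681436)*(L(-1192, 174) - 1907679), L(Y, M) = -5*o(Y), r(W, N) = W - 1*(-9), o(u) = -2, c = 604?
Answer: -1282987524598 + √1477 ≈ -1.2830e+12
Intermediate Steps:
r(W, N) = 9 + W (r(W, N) = W + 9 = 9 + W)
k(t) = √(613 + t) (k(t) = √(604 + (9 + t)) = √(613 + t))
L(Y, M) = 10 (L(Y, M) = -5*(-2) = 10)
H = 1282987524598 (H = (8894 - 681436)*(10 - 1907679) = -672542*(-1907669) = 1282987524598)
k(864) - H = √(613 + 864) - 1*1282987524598 = √1477 - 1282987524598 = -1282987524598 + √1477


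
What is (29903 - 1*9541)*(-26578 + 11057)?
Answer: -316038602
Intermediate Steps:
(29903 - 1*9541)*(-26578 + 11057) = (29903 - 9541)*(-15521) = 20362*(-15521) = -316038602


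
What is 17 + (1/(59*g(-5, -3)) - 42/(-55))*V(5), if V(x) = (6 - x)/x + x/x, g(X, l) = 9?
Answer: 872189/48675 ≈ 17.919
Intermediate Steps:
V(x) = 1 + (6 - x)/x (V(x) = (6 - x)/x + 1 = 1 + (6 - x)/x)
17 + (1/(59*g(-5, -3)) - 42/(-55))*V(5) = 17 + (1/(59*9) - 42/(-55))*(6/5) = 17 + ((1/59)*(⅑) - 42*(-1/55))*(6*(⅕)) = 17 + (1/531 + 42/55)*(6/5) = 17 + (22357/29205)*(6/5) = 17 + 44714/48675 = 872189/48675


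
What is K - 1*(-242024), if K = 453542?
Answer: 695566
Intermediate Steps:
K - 1*(-242024) = 453542 - 1*(-242024) = 453542 + 242024 = 695566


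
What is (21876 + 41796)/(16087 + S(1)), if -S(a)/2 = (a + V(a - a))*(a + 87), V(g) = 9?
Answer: 63672/14327 ≈ 4.4442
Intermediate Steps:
S(a) = -2*(9 + a)*(87 + a) (S(a) = -2*(a + 9)*(a + 87) = -2*(9 + a)*(87 + a))
(21876 + 41796)/(16087 + S(1)) = (21876 + 41796)/(16087 + (-1566 - 192*1 - 2*1**2)) = 63672/(16087 + (-1566 - 192 - 2*1)) = 63672/(16087 + (-1566 - 192 - 2)) = 63672/(16087 - 1760) = 63672/14327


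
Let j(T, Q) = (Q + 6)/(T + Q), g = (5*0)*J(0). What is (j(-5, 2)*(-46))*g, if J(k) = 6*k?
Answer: 0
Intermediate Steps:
g = 0 (g = (5*0)*(6*0) = 0*0 = 0)
j(T, Q) = (6 + Q)/(Q + T)
(j(-5, 2)*(-46))*g = (((6 + 2)/(2 - 5))*(-46))*0 = ((8/(-3))*(-46))*0 = (-⅓*8*(-46))*0 = -8/3*(-46)*0 = (368/3)*0 = 0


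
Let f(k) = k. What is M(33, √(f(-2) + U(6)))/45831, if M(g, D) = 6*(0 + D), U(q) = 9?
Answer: 2*√7/15277 ≈ 0.00034637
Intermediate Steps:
M(g, D) = 6*D
M(33, √(f(-2) + U(6)))/45831 = (6*√(-2 + 9))/45831 = (6*√7)*(1/45831) = 2*√7/15277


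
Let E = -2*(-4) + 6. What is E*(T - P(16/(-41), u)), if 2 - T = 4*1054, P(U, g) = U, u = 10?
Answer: -2418612/41 ≈ -58991.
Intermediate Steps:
E = 14 (E = 8 + 6 = 14)
T = -4214 (T = 2 - 4*1054 = 2 - 1*4216 = 2 - 4216 = -4214)
E*(T - P(16/(-41), u)) = 14*(-4214 - 16/(-41)) = 14*(-4214 - 16*(-1)/41) = 14*(-4214 - 1*(-16/41)) = 14*(-4214 + 16/41) = 14*(-172758/41) = -2418612/41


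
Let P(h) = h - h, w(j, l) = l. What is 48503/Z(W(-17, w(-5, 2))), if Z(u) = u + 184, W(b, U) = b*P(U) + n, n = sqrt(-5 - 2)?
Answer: 8924552/33863 - 48503*I*sqrt(7)/33863 ≈ 263.55 - 3.7896*I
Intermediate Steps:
P(h) = 0
n = I*sqrt(7) (n = sqrt(-7) = I*sqrt(7) ≈ 2.6458*I)
W(b, U) = I*sqrt(7) (W(b, U) = b*0 + I*sqrt(7) = 0 + I*sqrt(7) = I*sqrt(7))
Z(u) = 184 + u
48503/Z(W(-17, w(-5, 2))) = 48503/(184 + I*sqrt(7))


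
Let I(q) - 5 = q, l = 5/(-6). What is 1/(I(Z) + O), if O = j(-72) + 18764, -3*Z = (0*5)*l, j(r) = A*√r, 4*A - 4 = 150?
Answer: 18769/352382083 - 231*I*√2/352382083 ≈ 5.3263e-5 - 9.2707e-7*I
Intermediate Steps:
A = 77/2 (A = 1 + (¼)*150 = 1 + 75/2 = 77/2 ≈ 38.500)
l = -⅚ (l = 5*(-⅙) = -⅚ ≈ -0.83333)
j(r) = 77*√r/2
Z = 0 (Z = -0*5*(-5)/(3*6) = -0*(-5)/6 = -⅓*0 = 0)
I(q) = 5 + q
O = 18764 + 231*I*√2 (O = 77*√(-72)/2 + 18764 = 77*(6*I*√2)/2 + 18764 = 231*I*√2 + 18764 = 18764 + 231*I*√2 ≈ 18764.0 + 326.68*I)
1/(I(Z) + O) = 1/((5 + 0) + (18764 + 231*I*√2)) = 1/(5 + (18764 + 231*I*√2)) = 1/(18769 + 231*I*√2)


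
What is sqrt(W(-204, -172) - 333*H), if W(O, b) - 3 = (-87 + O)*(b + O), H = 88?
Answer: 7*sqrt(1635) ≈ 283.05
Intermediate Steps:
W(O, b) = 3 + (-87 + O)*(O + b) (W(O, b) = 3 + (-87 + O)*(b + O) = 3 + (-87 + O)*(O + b))
sqrt(W(-204, -172) - 333*H) = sqrt((3 + (-204)**2 - 87*(-204) - 87*(-172) - 204*(-172)) - 333*88) = sqrt((3 + 41616 + 17748 + 14964 + 35088) - 29304) = sqrt(109419 - 29304) = sqrt(80115) = 7*sqrt(1635)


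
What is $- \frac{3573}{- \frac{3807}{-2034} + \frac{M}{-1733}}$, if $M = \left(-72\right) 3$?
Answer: $- \frac{155488226}{86875} \approx -1789.8$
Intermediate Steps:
$M = -216$
$- \frac{3573}{- \frac{3807}{-2034} + \frac{M}{-1733}} = - \frac{3573}{- \frac{3807}{-2034} - \frac{216}{-1733}} = - \frac{3573}{\left(-3807\right) \left(- \frac{1}{2034}\right) - - \frac{216}{1733}} = - \frac{3573}{\frac{423}{226} + \frac{216}{1733}} = - \frac{3573}{\frac{781875}{391658}} = \left(-3573\right) \frac{391658}{781875} = - \frac{155488226}{86875}$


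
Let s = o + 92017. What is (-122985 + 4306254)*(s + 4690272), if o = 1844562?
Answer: 27721900355919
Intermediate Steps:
s = 1936579 (s = 1844562 + 92017 = 1936579)
(-122985 + 4306254)*(s + 4690272) = (-122985 + 4306254)*(1936579 + 4690272) = 4183269*6626851 = 27721900355919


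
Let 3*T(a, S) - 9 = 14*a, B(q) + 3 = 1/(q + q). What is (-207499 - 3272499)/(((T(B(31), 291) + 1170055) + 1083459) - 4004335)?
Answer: 323639814/162827369 ≈ 1.9876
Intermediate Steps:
B(q) = -3 + 1/(2*q) (B(q) = -3 + 1/(q + q) = -3 + 1/(2*q))
T(a, S) = 3 + 14*a/3 (T(a, S) = 3 + (14*a)/3 = 3 + 14*a/3)
(-207499 - 3272499)/(((T(B(31), 291) + 1170055) + 1083459) - 4004335) = (-207499 - 3272499)/((((3 + 14*(-3 + (½)/31)/3) + 1170055) + 1083459) - 4004335) = -3479998/((((3 + 14*(-3 + (½)*(1/31))/3) + 1170055) + 1083459) - 4004335) = -3479998/((((3 + 14*(-3 + 1/62)/3) + 1170055) + 1083459) - 4004335) = -3479998/((((3 + (14/3)*(-185/62)) + 1170055) + 1083459) - 4004335) = -3479998/((((3 - 1295/93) + 1170055) + 1083459) - 4004335) = -3479998/(((-1016/93 + 1170055) + 1083459) - 4004335) = -3479998/((108814099/93 + 1083459) - 4004335) = -3479998/(209575786/93 - 4004335) = -3479998/(-162827369/93) = -3479998*(-93/162827369) = 323639814/162827369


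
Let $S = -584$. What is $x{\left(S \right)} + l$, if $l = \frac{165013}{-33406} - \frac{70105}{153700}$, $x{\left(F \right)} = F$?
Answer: $- \frac{302625371053}{513450220} \approx -589.4$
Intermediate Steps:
$l = - \frac{2770442573}{513450220}$ ($l = 165013 \left(- \frac{1}{33406}\right) - \frac{14021}{30740} = - \frac{165013}{33406} - \frac{14021}{30740} = - \frac{2770442573}{513450220} \approx -5.3957$)
$x{\left(S \right)} + l = -584 - \frac{2770442573}{513450220} = - \frac{302625371053}{513450220}$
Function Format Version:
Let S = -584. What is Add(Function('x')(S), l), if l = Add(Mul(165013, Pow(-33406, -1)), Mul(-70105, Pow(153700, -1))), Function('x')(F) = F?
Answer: Rational(-302625371053, 513450220) ≈ -589.40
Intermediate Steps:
l = Rational(-2770442573, 513450220) (l = Add(Mul(165013, Rational(-1, 33406)), Mul(-70105, Rational(1, 153700))) = Add(Rational(-165013, 33406), Rational(-14021, 30740)) = Rational(-2770442573, 513450220) ≈ -5.3957)
Add(Function('x')(S), l) = Add(-584, Rational(-2770442573, 513450220)) = Rational(-302625371053, 513450220)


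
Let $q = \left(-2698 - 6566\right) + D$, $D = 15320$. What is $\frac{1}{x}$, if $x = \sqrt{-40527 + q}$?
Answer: $- \frac{i \sqrt{34471}}{34471} \approx - 0.0053861 i$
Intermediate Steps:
$q = 6056$ ($q = \left(-2698 - 6566\right) + 15320 = -9264 + 15320 = 6056$)
$x = i \sqrt{34471}$ ($x = \sqrt{-40527 + 6056} = \sqrt{-34471} = i \sqrt{34471} \approx 185.66 i$)
$\frac{1}{x} = \frac{1}{i \sqrt{34471}} = - \frac{i \sqrt{34471}}{34471}$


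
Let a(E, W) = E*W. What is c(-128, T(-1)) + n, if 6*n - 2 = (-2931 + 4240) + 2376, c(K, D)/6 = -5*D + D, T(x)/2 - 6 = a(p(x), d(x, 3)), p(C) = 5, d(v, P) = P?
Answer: -787/2 ≈ -393.50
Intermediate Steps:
T(x) = 42 (T(x) = 12 + 2*(5*3) = 12 + 2*15 = 12 + 30 = 42)
c(K, D) = -24*D (c(K, D) = 6*(-5*D + D) = 6*(-4*D) = -24*D)
n = 1229/2 (n = 1/3 + ((-2931 + 4240) + 2376)/6 = 1/3 + (1309 + 2376)/6 = 1/3 + (1/6)*3685 = 1/3 + 3685/6 = 1229/2 ≈ 614.50)
c(-128, T(-1)) + n = -24*42 + 1229/2 = -1008 + 1229/2 = -787/2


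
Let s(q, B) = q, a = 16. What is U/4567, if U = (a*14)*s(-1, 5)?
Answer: -224/4567 ≈ -0.049048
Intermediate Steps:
U = -224 (U = (16*14)*(-1) = 224*(-1) = -224)
U/4567 = -224/4567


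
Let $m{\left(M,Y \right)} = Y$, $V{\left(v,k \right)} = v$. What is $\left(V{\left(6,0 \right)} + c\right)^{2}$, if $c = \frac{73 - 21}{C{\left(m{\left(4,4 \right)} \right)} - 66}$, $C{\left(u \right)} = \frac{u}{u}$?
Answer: $\frac{676}{25} \approx 27.04$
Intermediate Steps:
$C{\left(u \right)} = 1$
$c = - \frac{4}{5}$ ($c = \frac{73 - 21}{1 - 66} = \frac{52}{-65} = 52 \left(- \frac{1}{65}\right) = - \frac{4}{5} \approx -0.8$)
$\left(V{\left(6,0 \right)} + c\right)^{2} = \left(6 - \frac{4}{5}\right)^{2} = \left(\frac{26}{5}\right)^{2} = \frac{676}{25}$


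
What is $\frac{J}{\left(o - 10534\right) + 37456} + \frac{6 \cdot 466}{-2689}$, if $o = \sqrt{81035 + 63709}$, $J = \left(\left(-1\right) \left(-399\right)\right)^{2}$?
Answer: $\frac{1583159918703}{324763679210} - \frac{53067 \sqrt{36186}}{120774890} \approx 4.7912$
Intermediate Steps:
$J = 159201$ ($J = 399^{2} = 159201$)
$o = 2 \sqrt{36186}$ ($o = \sqrt{144744} = 2 \sqrt{36186} \approx 380.45$)
$\frac{J}{\left(o - 10534\right) + 37456} + \frac{6 \cdot 466}{-2689} = \frac{159201}{\left(2 \sqrt{36186} - 10534\right) + 37456} + \frac{6 \cdot 466}{-2689} = \frac{159201}{\left(-10534 + 2 \sqrt{36186}\right) + 37456} + 2796 \left(- \frac{1}{2689}\right) = \frac{159201}{26922 + 2 \sqrt{36186}} - \frac{2796}{2689} = - \frac{2796}{2689} + \frac{159201}{26922 + 2 \sqrt{36186}}$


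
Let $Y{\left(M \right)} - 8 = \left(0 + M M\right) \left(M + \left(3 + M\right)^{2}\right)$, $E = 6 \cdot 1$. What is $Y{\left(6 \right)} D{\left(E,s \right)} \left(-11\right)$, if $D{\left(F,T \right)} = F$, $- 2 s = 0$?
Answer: $-207240$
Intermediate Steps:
$s = 0$ ($s = \left(- \frac{1}{2}\right) 0 = 0$)
$E = 6$
$Y{\left(M \right)} = 8 + M^{2} \left(M + \left(3 + M\right)^{2}\right)$ ($Y{\left(M \right)} = 8 + \left(0 + M M\right) \left(M + \left(3 + M\right)^{2}\right) = 8 + \left(0 + M^{2}\right) \left(M + \left(3 + M\right)^{2}\right) = 8 + M^{2} \left(M + \left(3 + M\right)^{2}\right)$)
$Y{\left(6 \right)} D{\left(E,s \right)} \left(-11\right) = \left(8 + 6^{3} + 6^{2} \left(3 + 6\right)^{2}\right) 6 \left(-11\right) = \left(8 + 216 + 36 \cdot 9^{2}\right) 6 \left(-11\right) = \left(8 + 216 + 36 \cdot 81\right) 6 \left(-11\right) = \left(8 + 216 + 2916\right) 6 \left(-11\right) = 3140 \cdot 6 \left(-11\right) = 18840 \left(-11\right) = -207240$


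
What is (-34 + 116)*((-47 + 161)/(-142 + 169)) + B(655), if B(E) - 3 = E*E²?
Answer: 2529105518/9 ≈ 2.8101e+8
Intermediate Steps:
B(E) = 3 + E³ (B(E) = 3 + E*E² = 3 + E³)
(-34 + 116)*((-47 + 161)/(-142 + 169)) + B(655) = (-34 + 116)*((-47 + 161)/(-142 + 169)) + (3 + 655³) = 82*(114/27) + (3 + 281011375) = 82*(114*(1/27)) + 281011378 = 82*(38/9) + 281011378 = 3116/9 + 281011378 = 2529105518/9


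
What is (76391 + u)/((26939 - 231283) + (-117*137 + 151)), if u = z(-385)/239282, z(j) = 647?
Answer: -18278991909/52695160604 ≈ -0.34688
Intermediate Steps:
u = 647/239282 ≈ 0.0027039
(76391 + u)/((26939 - 231283) + (-117*137 + 151)) = (76391 + 647/239282)/((26939 - 231283) + (-117*137 + 151)) = 18278991909/(239282*(-204344 + (-16029 + 151))) = 18278991909/(239282*(-204344 - 15878)) = (18278991909/239282)/(-220222) = (18278991909/239282)*(-1/220222) = -18278991909/52695160604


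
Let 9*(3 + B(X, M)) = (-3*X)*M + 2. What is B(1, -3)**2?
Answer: 256/81 ≈ 3.1605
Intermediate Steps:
B(X, M) = -25/9 - M*X/3 (B(X, M) = -3 + ((-3*X)*M + 2)/9 = -3 + (-3*M*X + 2)/9 = -3 + (2 - 3*M*X)/9 = -3 + (2/9 - M*X/3) = -25/9 - M*X/3)
B(1, -3)**2 = (-25/9 - 1/3*(-3)*1)**2 = (-25/9 + 1)**2 = (-16/9)**2 = 256/81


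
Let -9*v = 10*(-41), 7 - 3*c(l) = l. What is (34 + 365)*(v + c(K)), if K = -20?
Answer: 65303/3 ≈ 21768.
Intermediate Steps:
c(l) = 7/3 - l/3
v = 410/9 (v = -10*(-41)/9 = -⅑*(-410) = 410/9 ≈ 45.556)
(34 + 365)*(v + c(K)) = (34 + 365)*(410/9 + (7/3 - ⅓*(-20))) = 399*(410/9 + (7/3 + 20/3)) = 399*(410/9 + 9) = 399*(491/9) = 65303/3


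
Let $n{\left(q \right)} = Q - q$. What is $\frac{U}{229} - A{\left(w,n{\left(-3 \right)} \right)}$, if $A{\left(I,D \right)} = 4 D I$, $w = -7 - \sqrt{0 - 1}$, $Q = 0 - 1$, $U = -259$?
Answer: $\frac{12565}{229} + 8 i \approx 54.869 + 8.0 i$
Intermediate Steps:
$Q = -1$
$n{\left(q \right)} = -1 - q$
$w = -7 - i$ ($w = -7 - \sqrt{-1} = -7 - i \approx -7.0 - 1.0 i$)
$A{\left(I,D \right)} = 4 D I$
$\frac{U}{229} - A{\left(w,n{\left(-3 \right)} \right)} = - \frac{259}{229} - 4 \left(-1 - -3\right) \left(-7 - i\right) = \left(-259\right) \frac{1}{229} - 4 \left(-1 + 3\right) \left(-7 - i\right) = - \frac{259}{229} - 4 \cdot 2 \left(-7 - i\right) = - \frac{259}{229} - \left(-56 - 8 i\right) = - \frac{259}{229} + \left(56 + 8 i\right) = \frac{12565}{229} + 8 i$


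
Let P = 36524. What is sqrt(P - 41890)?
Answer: I*sqrt(5366) ≈ 73.253*I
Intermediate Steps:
sqrt(P - 41890) = sqrt(36524 - 41890) = sqrt(-5366) = I*sqrt(5366)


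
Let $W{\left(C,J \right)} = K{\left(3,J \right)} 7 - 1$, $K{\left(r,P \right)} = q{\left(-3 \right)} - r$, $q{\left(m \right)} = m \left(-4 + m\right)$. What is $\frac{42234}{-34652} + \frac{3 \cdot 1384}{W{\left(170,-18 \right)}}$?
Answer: $\frac{69297927}{2165750} \approx 31.997$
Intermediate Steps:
$K{\left(r,P \right)} = 21 - r$ ($K{\left(r,P \right)} = - 3 \left(-4 - 3\right) - r = \left(-3\right) \left(-7\right) - r = 21 - r$)
$W{\left(C,J \right)} = 125$ ($W{\left(C,J \right)} = \left(21 - 3\right) 7 - 1 = 18 \cdot 7 - 1 = 126 - 1 = 125$)
$\frac{42234}{-34652} + \frac{3 \cdot 1384}{W{\left(170,-18 \right)}} = \frac{42234}{-34652} + \frac{3 \cdot 1384}{125} = 42234 \left(- \frac{1}{34652}\right) + 4152 \cdot \frac{1}{125} = - \frac{21117}{17326} + \frac{4152}{125} = \frac{69297927}{2165750}$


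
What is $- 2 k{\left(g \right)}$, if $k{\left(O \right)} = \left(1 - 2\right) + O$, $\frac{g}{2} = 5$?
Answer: $-18$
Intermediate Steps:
$g = 10$ ($g = 2 \cdot 5 = 10$)
$k{\left(O \right)} = -1 + O$
$- 2 k{\left(g \right)} = - 2 \left(-1 + 10\right) = \left(-2\right) 9 = -18$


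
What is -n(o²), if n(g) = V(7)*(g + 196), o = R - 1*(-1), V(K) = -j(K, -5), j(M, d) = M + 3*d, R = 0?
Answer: -1576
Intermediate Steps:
V(K) = 15 - K (V(K) = -(K + 3*(-5)) = -(K - 15) = -(-15 + K) = 15 - K)
o = 1 (o = 0 - 1*(-1) = 0 + 1 = 1)
n(g) = 1568 + 8*g (n(g) = (15 - 1*7)*(g + 196) = (15 - 7)*(196 + g) = 8*(196 + g) = 1568 + 8*g)
-n(o²) = -(1568 + 8*1²) = -(1568 + 8*1) = -(1568 + 8) = -1*1576 = -1576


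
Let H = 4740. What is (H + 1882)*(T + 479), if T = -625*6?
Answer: -21660562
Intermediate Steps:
T = -3750
(H + 1882)*(T + 479) = (4740 + 1882)*(-3750 + 479) = 6622*(-3271) = -21660562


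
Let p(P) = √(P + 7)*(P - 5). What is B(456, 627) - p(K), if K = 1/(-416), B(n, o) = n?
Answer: 456 + 2081*√75686/43264 ≈ 469.23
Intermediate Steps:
K = -1/416 ≈ -0.0024038
p(P) = √(7 + P)*(-5 + P)
B(456, 627) - p(K) = 456 - √(7 - 1/416)*(-5 - 1/416) = 456 - √(2911/416)*(-2081)/416 = 456 - √75686/104*(-2081)/416 = 456 - (-2081)*√75686/43264 = 456 + 2081*√75686/43264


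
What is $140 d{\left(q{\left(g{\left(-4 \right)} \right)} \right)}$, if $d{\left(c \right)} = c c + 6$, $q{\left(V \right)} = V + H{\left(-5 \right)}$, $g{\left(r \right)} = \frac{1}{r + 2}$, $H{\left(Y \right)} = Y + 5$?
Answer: $875$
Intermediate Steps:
$H{\left(Y \right)} = 5 + Y$
$g{\left(r \right)} = \frac{1}{2 + r}$
$q{\left(V \right)} = V$ ($q{\left(V \right)} = V + \left(5 - 5\right) = V + 0 = V$)
$d{\left(c \right)} = 6 + c^{2}$ ($d{\left(c \right)} = c^{2} + 6 = 6 + c^{2}$)
$140 d{\left(q{\left(g{\left(-4 \right)} \right)} \right)} = 140 \left(6 + \left(\frac{1}{2 - 4}\right)^{2}\right) = 140 \left(6 + \left(\frac{1}{-2}\right)^{2}\right) = 140 \left(6 + \left(- \frac{1}{2}\right)^{2}\right) = 140 \left(6 + \frac{1}{4}\right) = 140 \cdot \frac{25}{4} = 875$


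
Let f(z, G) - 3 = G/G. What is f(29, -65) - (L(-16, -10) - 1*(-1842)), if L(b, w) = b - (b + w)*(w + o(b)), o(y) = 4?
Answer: -1666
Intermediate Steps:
L(b, w) = b - (4 + w)*(b + w) (L(b, w) = b - (b + w)*(w + 4) = b - (b + w)*(4 + w) = b - (4 + w)*(b + w))
f(z, G) = 4 (f(z, G) = 3 + G/G = 3 + 1 = 4)
f(29, -65) - (L(-16, -10) - 1*(-1842)) = 4 - ((-1*(-10)**2 - 4*(-10) - 3*(-16) - 1*(-16)*(-10)) - 1*(-1842)) = 4 - ((-1*100 + 40 + 48 - 160) + 1842) = 4 - ((-100 + 40 + 48 - 160) + 1842) = 4 - (-172 + 1842) = 4 - 1*1670 = 4 - 1670 = -1666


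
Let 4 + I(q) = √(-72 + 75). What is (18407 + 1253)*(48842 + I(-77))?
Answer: 960155080 + 19660*√3 ≈ 9.6019e+8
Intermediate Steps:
I(q) = -4 + √3 (I(q) = -4 + √(-72 + 75) = -4 + √3)
(18407 + 1253)*(48842 + I(-77)) = (18407 + 1253)*(48842 + (-4 + √3)) = 19660*(48838 + √3) = 960155080 + 19660*√3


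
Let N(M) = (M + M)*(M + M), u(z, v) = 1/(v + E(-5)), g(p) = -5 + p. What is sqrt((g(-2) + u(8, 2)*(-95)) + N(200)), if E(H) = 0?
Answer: sqrt(639782)/2 ≈ 399.93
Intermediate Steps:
u(z, v) = 1/v (u(z, v) = 1/(v + 0) = 1/v)
N(M) = 4*M**2 (N(M) = (2*M)*(2*M) = 4*M**2)
sqrt((g(-2) + u(8, 2)*(-95)) + N(200)) = sqrt(((-5 - 2) - 95/2) + 4*200**2) = sqrt((-7 + (1/2)*(-95)) + 4*40000) = sqrt((-7 - 95/2) + 160000) = sqrt(-109/2 + 160000) = sqrt(319891/2) = sqrt(639782)/2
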